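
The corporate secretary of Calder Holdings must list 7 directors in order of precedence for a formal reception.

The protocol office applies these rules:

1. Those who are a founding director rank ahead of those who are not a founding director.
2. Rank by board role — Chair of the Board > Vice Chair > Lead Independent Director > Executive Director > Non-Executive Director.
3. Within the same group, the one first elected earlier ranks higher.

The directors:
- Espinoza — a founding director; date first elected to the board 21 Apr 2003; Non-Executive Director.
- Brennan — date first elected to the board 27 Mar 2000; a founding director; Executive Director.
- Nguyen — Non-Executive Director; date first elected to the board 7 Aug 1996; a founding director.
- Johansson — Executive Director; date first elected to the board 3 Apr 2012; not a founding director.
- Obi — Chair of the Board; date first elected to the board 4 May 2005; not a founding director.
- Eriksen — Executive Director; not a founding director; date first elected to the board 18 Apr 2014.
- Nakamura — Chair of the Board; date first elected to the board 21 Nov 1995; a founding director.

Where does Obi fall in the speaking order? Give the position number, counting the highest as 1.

5

By the first rule: Nakamura, Brennan, Nguyen and Espinoza (each a founding director); then Obi, Johansson and Eriksen (each not a founding director).
Among Nakamura, Brennan, Nguyen and Espinoza, by board role: Nakamura (Chair of the Board) before Brennan (Executive Director) before Nguyen and Espinoza (Non-Executive Director).
Among Nguyen and Espinoza, by date first elected to the board (earlier first): Nguyen (7 Aug 1996) before Espinoza (21 Apr 2003).
Among Obi, Johansson and Eriksen, by board role: Obi (Chair of the Board) before Johansson and Eriksen (Executive Director).
Among Johansson and Eriksen, by date first elected to the board (earlier first): Johansson (3 Apr 2012) before Eriksen (18 Apr 2014).
Order: Nakamura, Brennan, Nguyen, Espinoza, Obi, Johansson, Eriksen. So position 5.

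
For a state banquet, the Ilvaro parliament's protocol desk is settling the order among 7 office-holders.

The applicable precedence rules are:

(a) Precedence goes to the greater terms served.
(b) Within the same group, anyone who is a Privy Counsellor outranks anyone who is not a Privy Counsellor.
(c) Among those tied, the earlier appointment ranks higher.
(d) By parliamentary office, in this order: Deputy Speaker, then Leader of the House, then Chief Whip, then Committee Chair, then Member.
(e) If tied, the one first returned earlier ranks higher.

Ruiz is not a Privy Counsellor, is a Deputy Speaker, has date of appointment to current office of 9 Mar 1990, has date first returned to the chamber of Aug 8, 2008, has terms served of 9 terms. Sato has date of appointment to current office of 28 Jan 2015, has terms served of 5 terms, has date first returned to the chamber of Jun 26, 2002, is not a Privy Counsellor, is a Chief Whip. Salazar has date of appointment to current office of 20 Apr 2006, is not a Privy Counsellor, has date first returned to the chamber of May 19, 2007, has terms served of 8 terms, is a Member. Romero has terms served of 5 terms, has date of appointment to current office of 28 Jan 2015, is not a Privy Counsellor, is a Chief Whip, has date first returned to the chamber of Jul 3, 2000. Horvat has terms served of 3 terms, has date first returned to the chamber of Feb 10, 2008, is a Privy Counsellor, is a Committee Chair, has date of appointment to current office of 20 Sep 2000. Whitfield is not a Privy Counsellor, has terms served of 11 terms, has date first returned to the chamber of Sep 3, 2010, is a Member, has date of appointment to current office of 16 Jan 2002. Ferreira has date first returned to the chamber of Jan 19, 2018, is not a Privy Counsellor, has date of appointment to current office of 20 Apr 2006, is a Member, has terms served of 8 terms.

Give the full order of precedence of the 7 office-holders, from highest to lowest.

Whitfield, Ruiz, Salazar, Ferreira, Romero, Sato, Horvat

By terms served (higher first): Whitfield (11 terms); then Ruiz (9 terms); then Salazar and Ferreira (both 8 terms); then Romero and Sato (both 5 terms); then Horvat (3 terms).
Salazar and Ferreira are each not a Privy Counsellor, so the next rule applies.
Salazar and Ferreira both have date of appointment to current office 20 Apr 2006, so the next rule applies.
Salazar and Ferreira are each Member, so the next rule applies.
Among Salazar and Ferreira, by date first returned to the chamber (earlier first): Salazar (May 19, 2007) before Ferreira (Jan 19, 2018).
Romero and Sato are each not a Privy Counsellor, so the next rule applies.
Romero and Sato both have date of appointment to current office 28 Jan 2015, so the next rule applies.
Romero and Sato are each Chief Whip, so the next rule applies.
Among Romero and Sato, by date first returned to the chamber (earlier first): Romero (Jul 3, 2000) before Sato (Jun 26, 2002).
Full order: Whitfield, Ruiz, Salazar, Ferreira, Romero, Sato, Horvat.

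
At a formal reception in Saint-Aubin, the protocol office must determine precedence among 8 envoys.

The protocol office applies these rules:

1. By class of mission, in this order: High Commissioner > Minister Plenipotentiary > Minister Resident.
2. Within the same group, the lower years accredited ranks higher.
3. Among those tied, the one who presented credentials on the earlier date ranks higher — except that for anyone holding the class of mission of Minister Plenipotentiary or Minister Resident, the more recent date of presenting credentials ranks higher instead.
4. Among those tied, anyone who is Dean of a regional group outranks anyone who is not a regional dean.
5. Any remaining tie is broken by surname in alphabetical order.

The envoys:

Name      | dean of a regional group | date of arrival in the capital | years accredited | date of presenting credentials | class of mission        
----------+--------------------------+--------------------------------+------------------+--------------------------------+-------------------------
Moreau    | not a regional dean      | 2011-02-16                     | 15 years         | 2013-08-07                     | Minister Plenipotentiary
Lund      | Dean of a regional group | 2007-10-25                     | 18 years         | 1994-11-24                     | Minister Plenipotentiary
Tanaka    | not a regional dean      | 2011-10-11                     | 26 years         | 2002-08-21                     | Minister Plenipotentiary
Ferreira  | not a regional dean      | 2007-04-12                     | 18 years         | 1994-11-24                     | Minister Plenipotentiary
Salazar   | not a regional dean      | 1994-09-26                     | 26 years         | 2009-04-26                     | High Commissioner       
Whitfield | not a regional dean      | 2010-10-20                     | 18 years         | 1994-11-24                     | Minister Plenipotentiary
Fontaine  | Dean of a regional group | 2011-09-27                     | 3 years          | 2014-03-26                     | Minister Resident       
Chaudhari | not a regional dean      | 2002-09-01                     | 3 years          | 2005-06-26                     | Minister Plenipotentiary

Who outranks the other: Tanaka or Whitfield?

By class of mission: Salazar (High Commissioner); then Chaudhari, Moreau, Lund, Ferreira, Whitfield and Tanaka (Minister Plenipotentiary); then Fontaine (Minister Resident).
Among Chaudhari, Moreau, Lund, Ferreira, Whitfield and Tanaka, by years accredited (lower first): Chaudhari (3 years) before Moreau (15 years) before Lund, Ferreira and Whitfield (18 years) before Tanaka (26 years).
Lund, Ferreira and Whitfield all have date of presenting credentials 1994-11-24, so the next rule applies.
Among Lund, Ferreira and Whitfield, Dean of a regional group before not a regional dean: Lund (Dean of a regional group) before Ferreira and Whitfield (not a regional dean).
Among Ferreira and Whitfield, alphabetically by surname: Ferreira before Whitfield.
So Whitfield takes precedence.

Whitfield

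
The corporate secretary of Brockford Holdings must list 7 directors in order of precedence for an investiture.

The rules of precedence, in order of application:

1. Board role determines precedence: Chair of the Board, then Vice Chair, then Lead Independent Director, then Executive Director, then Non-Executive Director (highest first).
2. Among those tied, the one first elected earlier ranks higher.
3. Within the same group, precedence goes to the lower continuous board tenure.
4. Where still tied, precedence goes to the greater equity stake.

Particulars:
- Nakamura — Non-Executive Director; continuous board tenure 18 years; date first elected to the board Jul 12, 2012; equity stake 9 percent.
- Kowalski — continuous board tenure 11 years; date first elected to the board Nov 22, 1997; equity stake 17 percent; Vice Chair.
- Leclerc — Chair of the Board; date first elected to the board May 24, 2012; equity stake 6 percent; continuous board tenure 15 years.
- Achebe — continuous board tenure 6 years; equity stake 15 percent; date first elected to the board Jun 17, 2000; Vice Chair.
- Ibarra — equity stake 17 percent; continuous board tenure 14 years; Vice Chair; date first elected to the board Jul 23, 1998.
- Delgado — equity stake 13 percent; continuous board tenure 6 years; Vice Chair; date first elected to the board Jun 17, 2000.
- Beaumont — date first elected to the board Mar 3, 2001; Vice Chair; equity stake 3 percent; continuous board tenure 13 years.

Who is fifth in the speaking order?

By board role: Leclerc (Chair of the Board); then Kowalski, Ibarra, Achebe, Delgado and Beaumont (Vice Chair); then Nakamura (Non-Executive Director).
Among Kowalski, Ibarra, Achebe, Delgado and Beaumont, by date first elected to the board (earlier first): Kowalski (Nov 22, 1997) before Ibarra (Jul 23, 1998) before Achebe and Delgado (Jun 17, 2000) before Beaumont (Mar 3, 2001).
Achebe and Delgado both have continuous board tenure 6 years, so the next rule applies.
Among Achebe and Delgado, by equity stake (higher first): Achebe (15 percent) before Delgado (13 percent).
Order: Leclerc, Kowalski, Ibarra, Achebe, Delgado, Beaumont, Nakamura.

Delgado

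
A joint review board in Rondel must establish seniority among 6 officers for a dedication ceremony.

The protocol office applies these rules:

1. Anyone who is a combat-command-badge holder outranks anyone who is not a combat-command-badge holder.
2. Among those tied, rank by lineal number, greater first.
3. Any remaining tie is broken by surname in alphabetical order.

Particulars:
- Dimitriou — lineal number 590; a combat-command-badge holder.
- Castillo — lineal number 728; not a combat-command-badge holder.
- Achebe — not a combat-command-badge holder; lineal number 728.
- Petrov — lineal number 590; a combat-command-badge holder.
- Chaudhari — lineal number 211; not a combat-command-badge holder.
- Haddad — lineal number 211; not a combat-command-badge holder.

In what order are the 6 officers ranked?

Dimitriou, Petrov, Achebe, Castillo, Chaudhari, Haddad

By the first rule: Dimitriou and Petrov (both a combat-command-badge holder); then Achebe, Castillo, Chaudhari and Haddad (each not a combat-command-badge holder).
Dimitriou and Petrov both have lineal number 590, so the next rule applies.
Among Dimitriou and Petrov, alphabetically by surname: Dimitriou before Petrov.
Among Achebe, Castillo, Chaudhari and Haddad, by lineal number (higher first): Achebe and Castillo (728) before Chaudhari and Haddad (211).
Among Achebe and Castillo, alphabetically by surname: Achebe before Castillo.
Among Chaudhari and Haddad, alphabetically by surname: Chaudhari before Haddad.
Full order: Dimitriou, Petrov, Achebe, Castillo, Chaudhari, Haddad.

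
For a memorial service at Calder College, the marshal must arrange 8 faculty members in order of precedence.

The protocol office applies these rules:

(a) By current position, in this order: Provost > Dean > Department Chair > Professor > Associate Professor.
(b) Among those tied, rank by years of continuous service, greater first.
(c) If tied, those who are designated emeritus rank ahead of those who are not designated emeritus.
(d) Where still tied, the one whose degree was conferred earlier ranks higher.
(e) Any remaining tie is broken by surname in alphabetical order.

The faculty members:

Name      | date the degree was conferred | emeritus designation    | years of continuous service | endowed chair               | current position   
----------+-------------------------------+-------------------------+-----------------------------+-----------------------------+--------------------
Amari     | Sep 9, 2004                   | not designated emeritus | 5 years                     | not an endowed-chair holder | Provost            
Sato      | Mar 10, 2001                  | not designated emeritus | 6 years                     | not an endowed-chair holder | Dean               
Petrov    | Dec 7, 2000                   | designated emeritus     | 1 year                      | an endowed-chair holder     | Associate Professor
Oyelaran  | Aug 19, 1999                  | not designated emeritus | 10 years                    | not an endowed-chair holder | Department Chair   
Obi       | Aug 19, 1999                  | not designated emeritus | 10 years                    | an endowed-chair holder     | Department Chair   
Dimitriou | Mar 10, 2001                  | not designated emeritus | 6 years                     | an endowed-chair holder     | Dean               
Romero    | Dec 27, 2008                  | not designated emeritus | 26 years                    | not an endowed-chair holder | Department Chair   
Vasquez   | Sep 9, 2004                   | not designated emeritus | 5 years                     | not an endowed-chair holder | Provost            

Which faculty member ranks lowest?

By current position: Amari and Vasquez (Provost); then Dimitriou and Sato (Dean); then Romero, Obi and Oyelaran (Department Chair); then Petrov (Associate Professor).
Amari and Vasquez both have years of continuous service 5 years, so the next rule applies.
Amari and Vasquez are each not designated emeritus, so the next rule applies.
Amari and Vasquez both have date the degree was conferred Sep 9, 2004, so the next rule applies.
Among Amari and Vasquez, alphabetically by surname: Amari before Vasquez.
Dimitriou and Sato both have years of continuous service 6 years, so the next rule applies.
Dimitriou and Sato are each not designated emeritus, so the next rule applies.
Dimitriou and Sato both have date the degree was conferred Mar 10, 2001, so the next rule applies.
Among Dimitriou and Sato, alphabetically by surname: Dimitriou before Sato.
Among Romero, Obi and Oyelaran, by years of continuous service (higher first): Romero (26 years) before Obi and Oyelaran (10 years).
Obi and Oyelaran are each not designated emeritus, so the next rule applies.
Obi and Oyelaran both have date the degree was conferred Aug 19, 1999, so the next rule applies.
Among Obi and Oyelaran, alphabetically by surname: Obi before Oyelaran.
Order: Amari, Vasquez, Dimitriou, Sato, Romero, Obi, Oyelaran, Petrov.

Petrov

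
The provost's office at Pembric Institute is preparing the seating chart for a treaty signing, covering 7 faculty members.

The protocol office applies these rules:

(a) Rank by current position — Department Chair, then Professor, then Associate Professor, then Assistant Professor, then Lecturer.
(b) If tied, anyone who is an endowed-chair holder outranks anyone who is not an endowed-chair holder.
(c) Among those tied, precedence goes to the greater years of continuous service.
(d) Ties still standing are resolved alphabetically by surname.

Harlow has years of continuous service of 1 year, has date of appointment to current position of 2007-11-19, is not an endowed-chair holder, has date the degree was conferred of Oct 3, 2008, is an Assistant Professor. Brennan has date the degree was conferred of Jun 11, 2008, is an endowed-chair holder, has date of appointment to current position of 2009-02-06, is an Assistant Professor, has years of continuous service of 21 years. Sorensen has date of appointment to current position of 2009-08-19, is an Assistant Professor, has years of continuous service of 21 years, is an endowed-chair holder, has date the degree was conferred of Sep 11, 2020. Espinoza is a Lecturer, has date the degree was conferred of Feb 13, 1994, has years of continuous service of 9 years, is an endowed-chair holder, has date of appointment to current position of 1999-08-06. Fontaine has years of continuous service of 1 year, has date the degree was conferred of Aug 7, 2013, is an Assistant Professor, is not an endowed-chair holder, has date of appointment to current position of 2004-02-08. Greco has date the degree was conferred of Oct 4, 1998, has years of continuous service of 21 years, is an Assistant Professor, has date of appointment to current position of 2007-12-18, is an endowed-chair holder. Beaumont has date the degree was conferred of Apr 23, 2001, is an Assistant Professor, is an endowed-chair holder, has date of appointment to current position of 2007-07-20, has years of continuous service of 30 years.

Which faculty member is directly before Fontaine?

Sorensen

By current position: Beaumont, Brennan, Greco, Sorensen, Fontaine and Harlow (Assistant Professor); then Espinoza (Lecturer).
Among Beaumont, Brennan, Greco, Sorensen, Fontaine and Harlow, an endowed-chair holder before not an endowed-chair holder: Beaumont, Brennan, Greco and Sorensen (an endowed-chair holder) before Fontaine and Harlow (not an endowed-chair holder).
Among Beaumont, Brennan, Greco and Sorensen, by years of continuous service (higher first): Beaumont (30 years) before Brennan, Greco and Sorensen (21 years).
Among Brennan, Greco and Sorensen, alphabetically by surname: Brennan before Greco before Sorensen.
Fontaine and Harlow both have years of continuous service 1 year, so the next rule applies.
Among Fontaine and Harlow, alphabetically by surname: Fontaine before Harlow.
Order: Beaumont, Brennan, Greco, Sorensen, Fontaine, Harlow, Espinoza.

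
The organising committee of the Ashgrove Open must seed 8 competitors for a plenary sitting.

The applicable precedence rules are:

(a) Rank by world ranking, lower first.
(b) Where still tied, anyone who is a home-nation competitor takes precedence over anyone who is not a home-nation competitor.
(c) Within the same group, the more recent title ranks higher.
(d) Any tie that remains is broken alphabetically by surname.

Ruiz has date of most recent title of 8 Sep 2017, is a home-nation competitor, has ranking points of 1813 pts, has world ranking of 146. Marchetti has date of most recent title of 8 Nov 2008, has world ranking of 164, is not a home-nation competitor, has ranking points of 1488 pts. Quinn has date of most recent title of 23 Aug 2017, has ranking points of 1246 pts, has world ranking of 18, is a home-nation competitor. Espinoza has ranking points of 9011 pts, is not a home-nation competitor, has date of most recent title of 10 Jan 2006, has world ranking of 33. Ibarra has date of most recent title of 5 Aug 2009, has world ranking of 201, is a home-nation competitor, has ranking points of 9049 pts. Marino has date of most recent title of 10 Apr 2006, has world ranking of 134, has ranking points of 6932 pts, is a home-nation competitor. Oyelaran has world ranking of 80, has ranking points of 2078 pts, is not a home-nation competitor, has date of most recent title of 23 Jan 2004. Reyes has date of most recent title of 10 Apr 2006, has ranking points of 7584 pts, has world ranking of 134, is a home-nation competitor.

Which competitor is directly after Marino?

Reyes

By world ranking (lower first): Quinn (18); then Espinoza (33); then Oyelaran (80); then Marino and Reyes (both 134); then Ruiz (146); then Marchetti (164); then Ibarra (201).
Marino and Reyes are each a home-nation competitor, so the next rule applies.
Marino and Reyes both have date of most recent title 10 Apr 2006, so the next rule applies.
Among Marino and Reyes, alphabetically by surname: Marino before Reyes.
Order: Quinn, Espinoza, Oyelaran, Marino, Reyes, Ruiz, Marchetti, Ibarra.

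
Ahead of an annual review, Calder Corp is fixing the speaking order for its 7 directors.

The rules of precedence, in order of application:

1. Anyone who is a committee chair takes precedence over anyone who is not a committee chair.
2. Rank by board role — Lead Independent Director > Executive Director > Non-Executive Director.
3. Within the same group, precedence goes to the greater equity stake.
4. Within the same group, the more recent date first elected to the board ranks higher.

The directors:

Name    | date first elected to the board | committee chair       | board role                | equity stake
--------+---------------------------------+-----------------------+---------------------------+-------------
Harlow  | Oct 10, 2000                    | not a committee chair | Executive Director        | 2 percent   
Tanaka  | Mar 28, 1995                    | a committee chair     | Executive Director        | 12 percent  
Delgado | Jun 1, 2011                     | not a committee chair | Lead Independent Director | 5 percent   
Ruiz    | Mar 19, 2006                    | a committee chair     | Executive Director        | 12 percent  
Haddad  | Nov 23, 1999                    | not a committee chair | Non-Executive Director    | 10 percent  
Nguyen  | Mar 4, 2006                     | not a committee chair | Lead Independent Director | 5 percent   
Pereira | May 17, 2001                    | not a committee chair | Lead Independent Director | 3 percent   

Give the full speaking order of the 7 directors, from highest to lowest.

By the first rule: Ruiz and Tanaka (both a committee chair); then Delgado, Nguyen, Pereira, Harlow and Haddad (each not a committee chair).
Ruiz and Tanaka are each Executive Director, so the next rule applies.
Ruiz and Tanaka both have equity stake 12 percent, so the next rule applies.
Among Ruiz and Tanaka, by date first elected to the board (later first): Ruiz (Mar 19, 2006) before Tanaka (Mar 28, 1995).
Among Delgado, Nguyen, Pereira, Harlow and Haddad, by board role: Delgado, Nguyen and Pereira (Lead Independent Director) before Harlow (Executive Director) before Haddad (Non-Executive Director).
Among Delgado, Nguyen and Pereira, by equity stake (higher first): Delgado and Nguyen (5 percent) before Pereira (3 percent).
Among Delgado and Nguyen, by date first elected to the board (later first): Delgado (Jun 1, 2011) before Nguyen (Mar 4, 2006).
Full order: Ruiz, Tanaka, Delgado, Nguyen, Pereira, Harlow, Haddad.

Ruiz, Tanaka, Delgado, Nguyen, Pereira, Harlow, Haddad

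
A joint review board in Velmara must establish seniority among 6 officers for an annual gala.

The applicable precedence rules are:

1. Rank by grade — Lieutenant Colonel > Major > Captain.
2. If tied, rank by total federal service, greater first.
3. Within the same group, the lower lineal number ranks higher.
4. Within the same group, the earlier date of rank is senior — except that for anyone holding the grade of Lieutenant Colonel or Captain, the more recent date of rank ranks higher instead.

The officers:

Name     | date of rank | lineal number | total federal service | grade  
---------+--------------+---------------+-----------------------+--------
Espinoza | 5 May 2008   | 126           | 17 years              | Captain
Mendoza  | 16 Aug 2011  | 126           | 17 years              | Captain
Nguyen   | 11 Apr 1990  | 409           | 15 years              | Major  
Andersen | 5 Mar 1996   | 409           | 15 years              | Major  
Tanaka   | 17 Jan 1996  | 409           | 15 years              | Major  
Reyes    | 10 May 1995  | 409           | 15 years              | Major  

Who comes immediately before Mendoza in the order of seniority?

Andersen

By grade: Nguyen, Reyes, Tanaka and Andersen (Major); then Mendoza and Espinoza (Captain).
Nguyen, Reyes, Tanaka and Andersen all have total federal service 15 years, so the next rule applies.
Nguyen, Reyes, Tanaka and Andersen all have lineal number 409, so the next rule applies.
Among Nguyen, Reyes, Tanaka and Andersen, by date of rank (earlier first): Nguyen (11 Apr 1990) before Reyes (10 May 1995) before Tanaka (17 Jan 1996) before Andersen (5 Mar 1996).
Mendoza and Espinoza both have total federal service 17 years, so the next rule applies.
Mendoza and Espinoza both have lineal number 126, so the next rule applies.
Among Mendoza and Espinoza, by date of rank (later first) (reversed rule for this group): Mendoza (16 Aug 2011) before Espinoza (5 May 2008).
Order: Nguyen, Reyes, Tanaka, Andersen, Mendoza, Espinoza.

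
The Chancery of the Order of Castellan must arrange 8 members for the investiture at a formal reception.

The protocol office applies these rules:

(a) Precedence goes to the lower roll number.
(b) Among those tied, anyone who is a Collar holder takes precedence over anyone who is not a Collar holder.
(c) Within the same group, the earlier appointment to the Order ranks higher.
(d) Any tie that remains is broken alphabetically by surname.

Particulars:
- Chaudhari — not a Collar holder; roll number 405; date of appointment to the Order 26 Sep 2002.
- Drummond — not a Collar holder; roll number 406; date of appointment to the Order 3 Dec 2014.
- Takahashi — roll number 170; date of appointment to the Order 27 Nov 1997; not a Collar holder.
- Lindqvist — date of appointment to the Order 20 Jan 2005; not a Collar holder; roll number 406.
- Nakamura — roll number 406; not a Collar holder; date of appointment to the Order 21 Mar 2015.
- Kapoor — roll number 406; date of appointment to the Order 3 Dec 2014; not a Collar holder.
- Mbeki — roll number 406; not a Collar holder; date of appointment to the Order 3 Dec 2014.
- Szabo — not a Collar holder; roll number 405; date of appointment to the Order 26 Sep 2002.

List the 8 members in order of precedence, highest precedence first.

Takahashi, Chaudhari, Szabo, Lindqvist, Drummond, Kapoor, Mbeki, Nakamura

By roll number (lower first): Takahashi (170); then Chaudhari and Szabo (both 405); then Lindqvist, Drummond, Kapoor, Mbeki and Nakamura (each 406).
Chaudhari and Szabo are each not a Collar holder, so the next rule applies.
Chaudhari and Szabo both have date of appointment to the Order 26 Sep 2002, so the next rule applies.
Among Chaudhari and Szabo, alphabetically by surname: Chaudhari before Szabo.
Lindqvist, Drummond, Kapoor, Mbeki and Nakamura are each not a Collar holder, so the next rule applies.
Among Lindqvist, Drummond, Kapoor, Mbeki and Nakamura, by date of appointment to the Order (earlier first): Lindqvist (20 Jan 2005) before Drummond, Kapoor and Mbeki (3 Dec 2014) before Nakamura (21 Mar 2015).
Among Drummond, Kapoor and Mbeki, alphabetically by surname: Drummond before Kapoor before Mbeki.
Full order: Takahashi, Chaudhari, Szabo, Lindqvist, Drummond, Kapoor, Mbeki, Nakamura.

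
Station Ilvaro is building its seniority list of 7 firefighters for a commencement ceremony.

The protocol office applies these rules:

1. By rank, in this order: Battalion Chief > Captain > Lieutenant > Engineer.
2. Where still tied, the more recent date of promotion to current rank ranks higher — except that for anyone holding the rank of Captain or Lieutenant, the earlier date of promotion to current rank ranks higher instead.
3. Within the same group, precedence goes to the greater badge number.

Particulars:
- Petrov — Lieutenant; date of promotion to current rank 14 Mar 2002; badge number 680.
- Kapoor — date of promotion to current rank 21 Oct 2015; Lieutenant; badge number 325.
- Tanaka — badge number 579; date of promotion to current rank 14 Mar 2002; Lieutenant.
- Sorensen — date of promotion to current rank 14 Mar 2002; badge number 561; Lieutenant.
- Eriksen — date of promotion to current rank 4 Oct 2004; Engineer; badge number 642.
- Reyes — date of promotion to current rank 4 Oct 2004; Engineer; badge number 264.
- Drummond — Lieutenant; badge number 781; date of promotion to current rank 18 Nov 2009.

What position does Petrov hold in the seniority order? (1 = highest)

By rank: Petrov, Tanaka, Sorensen, Drummond and Kapoor (Lieutenant); then Eriksen and Reyes (Engineer).
Among Petrov, Tanaka, Sorensen, Drummond and Kapoor, by date of promotion to current rank (earlier first) (reversed rule for this group): Petrov, Tanaka and Sorensen (14 Mar 2002) before Drummond (18 Nov 2009) before Kapoor (21 Oct 2015).
Among Petrov, Tanaka and Sorensen, by badge number (higher first): Petrov (680) before Tanaka (579) before Sorensen (561).
Eriksen and Reyes both have date of promotion to current rank 4 Oct 2004, so the next rule applies.
Among Eriksen and Reyes, by badge number (higher first): Eriksen (642) before Reyes (264).
Order: Petrov, Tanaka, Sorensen, Drummond, Kapoor, Eriksen, Reyes. So position 1.

1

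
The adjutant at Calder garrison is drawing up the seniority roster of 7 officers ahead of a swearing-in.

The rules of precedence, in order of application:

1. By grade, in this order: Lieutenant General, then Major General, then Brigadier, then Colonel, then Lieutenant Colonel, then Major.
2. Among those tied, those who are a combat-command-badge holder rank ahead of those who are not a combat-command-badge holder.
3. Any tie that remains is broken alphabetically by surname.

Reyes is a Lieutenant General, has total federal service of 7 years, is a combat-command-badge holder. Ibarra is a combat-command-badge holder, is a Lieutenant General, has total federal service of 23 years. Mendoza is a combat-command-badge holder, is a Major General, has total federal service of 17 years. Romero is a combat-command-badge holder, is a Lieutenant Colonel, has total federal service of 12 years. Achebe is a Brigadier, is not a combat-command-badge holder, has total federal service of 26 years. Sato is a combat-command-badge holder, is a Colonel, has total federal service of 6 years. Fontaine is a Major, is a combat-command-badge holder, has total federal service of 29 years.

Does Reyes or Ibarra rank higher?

Ibarra

By grade: Ibarra and Reyes (Lieutenant General); then Mendoza (Major General); then Achebe (Brigadier); then Sato (Colonel); then Romero (Lieutenant Colonel); then Fontaine (Major).
Ibarra and Reyes are each a combat-command-badge holder, so the next rule applies.
Among Ibarra and Reyes, alphabetically by surname: Ibarra before Reyes.
So Ibarra takes precedence.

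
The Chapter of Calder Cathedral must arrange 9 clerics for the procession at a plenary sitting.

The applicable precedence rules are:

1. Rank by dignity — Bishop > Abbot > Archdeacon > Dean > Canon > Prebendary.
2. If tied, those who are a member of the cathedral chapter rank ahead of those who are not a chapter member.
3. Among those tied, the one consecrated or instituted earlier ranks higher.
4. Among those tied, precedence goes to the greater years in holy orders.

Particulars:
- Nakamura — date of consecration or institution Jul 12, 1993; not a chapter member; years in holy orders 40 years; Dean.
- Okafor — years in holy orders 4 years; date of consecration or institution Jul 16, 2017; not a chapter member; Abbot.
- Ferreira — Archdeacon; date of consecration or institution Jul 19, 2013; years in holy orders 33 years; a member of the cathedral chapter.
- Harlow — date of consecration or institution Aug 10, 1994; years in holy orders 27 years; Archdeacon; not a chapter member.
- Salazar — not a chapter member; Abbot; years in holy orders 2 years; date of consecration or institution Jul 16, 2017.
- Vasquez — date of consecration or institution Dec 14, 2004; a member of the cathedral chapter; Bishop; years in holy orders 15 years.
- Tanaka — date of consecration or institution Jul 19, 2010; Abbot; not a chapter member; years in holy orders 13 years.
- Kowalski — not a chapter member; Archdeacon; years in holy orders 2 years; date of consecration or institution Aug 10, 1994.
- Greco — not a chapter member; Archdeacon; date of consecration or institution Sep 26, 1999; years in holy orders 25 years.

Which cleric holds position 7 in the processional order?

Kowalski

By dignity: Vasquez (Bishop); then Tanaka, Okafor and Salazar (Abbot); then Ferreira, Harlow, Kowalski and Greco (Archdeacon); then Nakamura (Dean).
Tanaka, Okafor and Salazar are each not a chapter member, so the next rule applies.
Among Tanaka, Okafor and Salazar, by date of consecration or institution (earlier first): Tanaka (Jul 19, 2010) before Okafor and Salazar (Jul 16, 2017).
Among Okafor and Salazar, by years in holy orders (higher first): Okafor (4 years) before Salazar (2 years).
Among Ferreira, Harlow, Kowalski and Greco, a member of the cathedral chapter before not a chapter member: Ferreira (a member of the cathedral chapter) before Harlow, Kowalski and Greco (not a chapter member).
Among Harlow, Kowalski and Greco, by date of consecration or institution (earlier first): Harlow and Kowalski (Aug 10, 1994) before Greco (Sep 26, 1999).
Among Harlow and Kowalski, by years in holy orders (higher first): Harlow (27 years) before Kowalski (2 years).
Order: Vasquez, Tanaka, Okafor, Salazar, Ferreira, Harlow, Kowalski, Greco, Nakamura.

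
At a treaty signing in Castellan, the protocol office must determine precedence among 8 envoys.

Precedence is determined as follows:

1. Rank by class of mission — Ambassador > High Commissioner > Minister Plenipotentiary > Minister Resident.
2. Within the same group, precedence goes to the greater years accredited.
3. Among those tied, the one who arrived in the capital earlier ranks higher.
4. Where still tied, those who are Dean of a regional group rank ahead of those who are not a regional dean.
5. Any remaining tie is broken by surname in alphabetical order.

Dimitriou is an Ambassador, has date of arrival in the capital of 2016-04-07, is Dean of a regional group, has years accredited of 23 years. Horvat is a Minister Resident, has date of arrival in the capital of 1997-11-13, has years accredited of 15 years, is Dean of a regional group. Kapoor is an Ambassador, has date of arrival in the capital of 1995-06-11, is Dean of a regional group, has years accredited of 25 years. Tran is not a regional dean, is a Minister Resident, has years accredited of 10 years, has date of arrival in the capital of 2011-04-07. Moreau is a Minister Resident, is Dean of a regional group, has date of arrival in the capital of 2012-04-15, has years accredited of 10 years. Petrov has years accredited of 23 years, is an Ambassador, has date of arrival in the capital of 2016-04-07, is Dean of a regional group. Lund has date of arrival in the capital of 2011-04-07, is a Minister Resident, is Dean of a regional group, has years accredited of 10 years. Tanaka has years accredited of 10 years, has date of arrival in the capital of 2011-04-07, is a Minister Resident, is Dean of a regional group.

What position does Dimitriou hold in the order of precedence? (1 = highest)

By class of mission: Kapoor, Dimitriou and Petrov (Ambassador); then Horvat, Lund, Tanaka, Tran and Moreau (Minister Resident).
Among Kapoor, Dimitriou and Petrov, by years accredited (higher first): Kapoor (25 years) before Dimitriou and Petrov (23 years).
Dimitriou and Petrov both have date of arrival in the capital 2016-04-07, so the next rule applies.
Dimitriou and Petrov are each Dean of a regional group, so the next rule applies.
Among Dimitriou and Petrov, alphabetically by surname: Dimitriou before Petrov.
Among Horvat, Lund, Tanaka, Tran and Moreau, by years accredited (higher first): Horvat (15 years) before Lund, Tanaka, Tran and Moreau (10 years).
Among Lund, Tanaka, Tran and Moreau, by date of arrival in the capital (earlier first): Lund, Tanaka and Tran (2011-04-07) before Moreau (2012-04-15).
Among Lund, Tanaka and Tran, Dean of a regional group before not a regional dean: Lund and Tanaka (Dean of a regional group) before Tran (not a regional dean).
Among Lund and Tanaka, alphabetically by surname: Lund before Tanaka.
Order: Kapoor, Dimitriou, Petrov, Horvat, Lund, Tanaka, Tran, Moreau. So position 2.

2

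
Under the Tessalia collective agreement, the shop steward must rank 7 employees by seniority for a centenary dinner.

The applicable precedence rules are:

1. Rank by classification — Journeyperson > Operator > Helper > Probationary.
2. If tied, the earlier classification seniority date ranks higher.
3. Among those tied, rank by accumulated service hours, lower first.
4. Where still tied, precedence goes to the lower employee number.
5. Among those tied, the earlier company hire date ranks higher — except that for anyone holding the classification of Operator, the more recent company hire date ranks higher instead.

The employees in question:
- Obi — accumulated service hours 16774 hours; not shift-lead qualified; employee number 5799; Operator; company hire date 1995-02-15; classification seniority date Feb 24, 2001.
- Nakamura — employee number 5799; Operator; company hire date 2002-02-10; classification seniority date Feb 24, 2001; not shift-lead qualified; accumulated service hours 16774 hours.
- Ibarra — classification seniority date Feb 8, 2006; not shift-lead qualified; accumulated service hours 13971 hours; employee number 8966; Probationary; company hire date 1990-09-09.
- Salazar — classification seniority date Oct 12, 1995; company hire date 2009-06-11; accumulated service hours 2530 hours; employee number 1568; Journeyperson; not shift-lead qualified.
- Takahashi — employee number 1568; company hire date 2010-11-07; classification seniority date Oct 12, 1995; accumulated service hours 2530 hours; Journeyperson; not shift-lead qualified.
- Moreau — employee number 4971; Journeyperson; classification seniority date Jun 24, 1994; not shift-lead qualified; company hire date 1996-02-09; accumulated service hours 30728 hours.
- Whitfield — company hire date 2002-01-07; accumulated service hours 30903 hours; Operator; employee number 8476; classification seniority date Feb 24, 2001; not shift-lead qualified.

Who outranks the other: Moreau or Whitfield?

Moreau

By classification: Moreau, Salazar and Takahashi (Journeyperson); then Nakamura, Obi and Whitfield (Operator); then Ibarra (Probationary).
Among Moreau, Salazar and Takahashi, by classification seniority date (earlier first): Moreau (Jun 24, 1994) before Salazar and Takahashi (Oct 12, 1995).
Salazar and Takahashi both have accumulated service hours 2530 hours, so the next rule applies.
Salazar and Takahashi both have employee number 1568, so the next rule applies.
Among Salazar and Takahashi, by company hire date (earlier first): Salazar (2009-06-11) before Takahashi (2010-11-07).
Nakamura, Obi and Whitfield all have classification seniority date Feb 24, 2001, so the next rule applies.
Among Nakamura, Obi and Whitfield, by accumulated service hours (lower first): Nakamura and Obi (16774 hours) before Whitfield (30903 hours).
Nakamura and Obi both have employee number 5799, so the next rule applies.
Among Nakamura and Obi, by company hire date (later first) (reversed rule for this group): Nakamura (2002-02-10) before Obi (1995-02-15).
So Moreau takes precedence.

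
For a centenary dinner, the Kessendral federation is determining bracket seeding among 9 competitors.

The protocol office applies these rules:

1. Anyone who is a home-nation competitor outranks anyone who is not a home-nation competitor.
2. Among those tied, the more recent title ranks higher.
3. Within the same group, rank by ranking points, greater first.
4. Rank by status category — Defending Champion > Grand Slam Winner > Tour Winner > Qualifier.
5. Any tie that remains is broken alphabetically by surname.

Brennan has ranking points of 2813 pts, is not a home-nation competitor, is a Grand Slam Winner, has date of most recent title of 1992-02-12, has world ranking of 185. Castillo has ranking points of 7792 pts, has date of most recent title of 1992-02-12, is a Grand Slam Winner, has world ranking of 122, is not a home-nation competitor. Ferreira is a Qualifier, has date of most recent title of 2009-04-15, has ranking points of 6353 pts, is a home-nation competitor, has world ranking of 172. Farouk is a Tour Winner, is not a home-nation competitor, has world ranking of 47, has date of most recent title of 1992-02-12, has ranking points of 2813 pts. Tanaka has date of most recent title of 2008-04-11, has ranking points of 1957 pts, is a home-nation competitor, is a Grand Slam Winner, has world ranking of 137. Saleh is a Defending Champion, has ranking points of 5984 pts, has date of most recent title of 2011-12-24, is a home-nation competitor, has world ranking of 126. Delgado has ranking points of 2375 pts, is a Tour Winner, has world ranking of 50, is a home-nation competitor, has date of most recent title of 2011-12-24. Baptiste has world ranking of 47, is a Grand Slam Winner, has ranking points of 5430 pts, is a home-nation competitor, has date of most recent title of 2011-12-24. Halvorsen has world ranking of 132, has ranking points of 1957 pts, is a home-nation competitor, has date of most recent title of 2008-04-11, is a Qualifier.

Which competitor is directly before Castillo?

Halvorsen

By the first rule: Saleh, Baptiste, Delgado, Ferreira, Tanaka and Halvorsen (each a home-nation competitor); then Castillo, Brennan and Farouk (each not a home-nation competitor).
Among Saleh, Baptiste, Delgado, Ferreira, Tanaka and Halvorsen, by date of most recent title (later first): Saleh, Baptiste and Delgado (2011-12-24) before Ferreira (2009-04-15) before Tanaka and Halvorsen (2008-04-11).
Among Saleh, Baptiste and Delgado, by ranking points (higher first): Saleh (5984 pts) before Baptiste (5430 pts) before Delgado (2375 pts).
Tanaka and Halvorsen both have ranking points 1957 pts, so the next rule applies.
Among Tanaka and Halvorsen, by status category: Tanaka (Grand Slam Winner) before Halvorsen (Qualifier).
Castillo, Brennan and Farouk all have date of most recent title 1992-02-12, so the next rule applies.
Among Castillo, Brennan and Farouk, by ranking points (higher first): Castillo (7792 pts) before Brennan and Farouk (2813 pts).
Among Brennan and Farouk, by status category: Brennan (Grand Slam Winner) before Farouk (Tour Winner).
Order: Saleh, Baptiste, Delgado, Ferreira, Tanaka, Halvorsen, Castillo, Brennan, Farouk.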